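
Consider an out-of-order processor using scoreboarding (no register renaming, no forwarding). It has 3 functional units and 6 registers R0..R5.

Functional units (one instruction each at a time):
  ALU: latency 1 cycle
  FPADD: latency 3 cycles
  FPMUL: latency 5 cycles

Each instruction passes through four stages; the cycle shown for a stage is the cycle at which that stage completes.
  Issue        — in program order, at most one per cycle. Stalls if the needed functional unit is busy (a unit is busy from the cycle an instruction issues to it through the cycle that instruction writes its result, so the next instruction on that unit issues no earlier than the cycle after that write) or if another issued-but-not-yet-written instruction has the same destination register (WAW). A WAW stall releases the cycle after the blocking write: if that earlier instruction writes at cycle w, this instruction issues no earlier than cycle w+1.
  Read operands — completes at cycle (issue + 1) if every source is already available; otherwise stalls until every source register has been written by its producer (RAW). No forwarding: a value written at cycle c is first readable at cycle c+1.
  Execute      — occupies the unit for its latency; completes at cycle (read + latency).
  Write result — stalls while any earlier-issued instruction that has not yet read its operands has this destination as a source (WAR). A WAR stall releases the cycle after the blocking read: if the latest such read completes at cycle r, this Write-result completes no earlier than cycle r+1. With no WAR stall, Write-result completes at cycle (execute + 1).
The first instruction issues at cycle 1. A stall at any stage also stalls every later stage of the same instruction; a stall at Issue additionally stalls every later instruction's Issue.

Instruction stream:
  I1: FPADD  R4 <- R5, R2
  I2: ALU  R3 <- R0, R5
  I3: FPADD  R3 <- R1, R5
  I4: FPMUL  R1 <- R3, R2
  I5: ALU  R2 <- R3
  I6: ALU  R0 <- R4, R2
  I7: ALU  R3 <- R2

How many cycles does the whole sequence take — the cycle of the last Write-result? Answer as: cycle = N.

cycle = 23

1) issue 1, read 2, done 5, write 6
2) issue 2, read 3, done 4, write 5
3) issue 7, read 8, done 11, write 12  <struct: FPADD busy until I1 writes@6>
4) issue 8, read 13, done 18, write 19  <RAW R3: wait I3 write@12>
5) issue 9, read 13, done 14, write 15  <RAW R3: wait I3 write@12>
6) issue 16, read 17, done 18, write 19  <struct: ALU busy until I5 writes@15>
7) issue 20, read 21, done 22, write 23  <struct: ALU busy until I6 writes@19>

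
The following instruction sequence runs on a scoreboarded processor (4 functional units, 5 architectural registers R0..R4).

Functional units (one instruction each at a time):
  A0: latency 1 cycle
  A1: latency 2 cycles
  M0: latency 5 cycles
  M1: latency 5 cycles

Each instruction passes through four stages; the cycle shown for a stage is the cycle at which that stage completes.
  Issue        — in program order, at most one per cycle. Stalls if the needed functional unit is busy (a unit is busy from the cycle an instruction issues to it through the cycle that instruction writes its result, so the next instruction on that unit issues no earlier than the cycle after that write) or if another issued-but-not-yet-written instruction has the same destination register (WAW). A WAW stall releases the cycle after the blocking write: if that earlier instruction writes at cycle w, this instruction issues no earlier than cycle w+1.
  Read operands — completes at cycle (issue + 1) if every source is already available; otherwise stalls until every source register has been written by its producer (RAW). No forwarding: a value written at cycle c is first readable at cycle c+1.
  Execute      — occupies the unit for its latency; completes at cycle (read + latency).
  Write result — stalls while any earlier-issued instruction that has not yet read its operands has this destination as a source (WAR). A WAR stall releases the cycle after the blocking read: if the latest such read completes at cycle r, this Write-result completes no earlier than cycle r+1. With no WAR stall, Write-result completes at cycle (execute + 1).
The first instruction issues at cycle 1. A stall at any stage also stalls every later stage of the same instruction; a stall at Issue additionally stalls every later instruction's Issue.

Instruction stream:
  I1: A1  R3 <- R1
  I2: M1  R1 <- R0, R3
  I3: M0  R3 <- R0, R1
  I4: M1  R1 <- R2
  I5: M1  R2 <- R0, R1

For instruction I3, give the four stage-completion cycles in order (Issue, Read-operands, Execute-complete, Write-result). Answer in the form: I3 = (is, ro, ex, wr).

I1: IS=1 RO=2 EX=4 WR=5
I2: IS=2 RO=6 EX=11 WR=12  [RAW R3: wait I1 write@5]
I3: IS=6 RO=13 EX=18 WR=19  [WAW R3: wait I1 write@5; RAW R1: wait I2 write@12]
I4: IS=13 RO=14 EX=19 WR=20  [struct: M1 busy until I2 writes@12]
I5: IS=21 RO=22 EX=27 WR=28  [struct: M1 busy until I4 writes@20]

I3 = (6, 13, 18, 19)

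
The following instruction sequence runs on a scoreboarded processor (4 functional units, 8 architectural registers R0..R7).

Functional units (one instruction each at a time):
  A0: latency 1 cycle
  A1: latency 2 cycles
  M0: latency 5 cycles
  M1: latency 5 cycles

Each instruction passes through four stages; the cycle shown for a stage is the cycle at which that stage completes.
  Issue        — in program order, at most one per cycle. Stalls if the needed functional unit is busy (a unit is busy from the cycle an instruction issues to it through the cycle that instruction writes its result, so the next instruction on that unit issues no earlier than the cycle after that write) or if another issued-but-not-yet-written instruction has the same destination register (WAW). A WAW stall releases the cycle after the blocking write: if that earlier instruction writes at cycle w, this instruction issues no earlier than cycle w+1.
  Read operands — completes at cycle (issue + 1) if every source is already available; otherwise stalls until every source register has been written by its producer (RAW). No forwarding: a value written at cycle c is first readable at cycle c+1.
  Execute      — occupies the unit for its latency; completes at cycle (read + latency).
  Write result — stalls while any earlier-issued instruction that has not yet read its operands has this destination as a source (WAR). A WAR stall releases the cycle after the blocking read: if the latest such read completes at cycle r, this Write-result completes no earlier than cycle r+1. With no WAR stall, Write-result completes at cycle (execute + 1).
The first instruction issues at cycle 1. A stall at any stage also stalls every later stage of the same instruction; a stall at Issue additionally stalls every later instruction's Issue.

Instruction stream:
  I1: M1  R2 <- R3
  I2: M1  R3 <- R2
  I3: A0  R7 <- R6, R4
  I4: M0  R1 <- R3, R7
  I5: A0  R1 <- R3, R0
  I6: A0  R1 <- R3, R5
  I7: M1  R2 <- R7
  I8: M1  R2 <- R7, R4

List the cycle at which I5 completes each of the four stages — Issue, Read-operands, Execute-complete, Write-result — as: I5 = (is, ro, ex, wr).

I1  is:1  ro:2  ex:7  wr:8
I2  is:9  ro:10  ex:15  wr:16  — struct: M1 busy until I1 writes@8
I3  is:10  ro:11  ex:12  wr:13
I4  is:11  ro:17  ex:22  wr:23  — RAW R3: wait I2 write@16
I5  is:24  ro:25  ex:26  wr:27  — WAW R1: wait I4 write@23
I6  is:28  ro:29  ex:30  wr:31  — struct: A0 busy until I5 writes@27
I7  is:29  ro:30  ex:35  wr:36
I8  is:37  ro:38  ex:43  wr:44  — struct: M1 busy until I7 writes@36

I5 = (24, 25, 26, 27)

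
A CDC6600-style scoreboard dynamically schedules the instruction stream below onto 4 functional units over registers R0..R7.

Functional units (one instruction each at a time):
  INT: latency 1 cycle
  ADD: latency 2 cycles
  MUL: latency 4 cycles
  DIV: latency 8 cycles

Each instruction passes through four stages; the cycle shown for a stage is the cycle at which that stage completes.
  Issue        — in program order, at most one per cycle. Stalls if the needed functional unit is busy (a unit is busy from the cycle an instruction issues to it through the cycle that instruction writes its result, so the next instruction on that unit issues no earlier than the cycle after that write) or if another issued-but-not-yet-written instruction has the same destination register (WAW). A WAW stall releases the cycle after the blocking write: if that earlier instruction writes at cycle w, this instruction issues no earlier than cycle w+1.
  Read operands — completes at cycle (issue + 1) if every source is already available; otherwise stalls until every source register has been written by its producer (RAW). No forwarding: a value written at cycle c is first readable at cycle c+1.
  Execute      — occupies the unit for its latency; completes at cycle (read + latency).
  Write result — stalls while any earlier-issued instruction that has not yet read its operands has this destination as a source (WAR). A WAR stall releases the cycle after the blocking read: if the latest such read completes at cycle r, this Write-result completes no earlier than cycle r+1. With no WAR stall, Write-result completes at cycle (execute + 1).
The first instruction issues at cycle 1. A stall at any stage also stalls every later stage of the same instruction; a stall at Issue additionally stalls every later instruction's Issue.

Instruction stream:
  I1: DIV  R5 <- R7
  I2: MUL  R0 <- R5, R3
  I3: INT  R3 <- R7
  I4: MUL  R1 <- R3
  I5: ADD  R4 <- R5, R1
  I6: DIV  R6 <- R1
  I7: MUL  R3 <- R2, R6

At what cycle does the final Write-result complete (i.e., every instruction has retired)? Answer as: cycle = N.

cycle = 40

I1  is:1  ro:2  ex:10  wr:11
I2  is:2  ro:12  ex:16  wr:17  — RAW R5: wait I1 write@11
I3  is:3  ro:4  ex:5  wr:13  — WAR R3: wait I2 read@12
I4  is:18  ro:19  ex:23  wr:24  — struct: MUL busy until I2 writes@17
I5  is:19  ro:25  ex:27  wr:28  — RAW R1: wait I4 write@24
I6  is:20  ro:25  ex:33  wr:34  — RAW R1: wait I4 write@24
I7  is:25  ro:35  ex:39  wr:40  — struct: MUL busy until I4 writes@24, RAW R6: wait I6 write@34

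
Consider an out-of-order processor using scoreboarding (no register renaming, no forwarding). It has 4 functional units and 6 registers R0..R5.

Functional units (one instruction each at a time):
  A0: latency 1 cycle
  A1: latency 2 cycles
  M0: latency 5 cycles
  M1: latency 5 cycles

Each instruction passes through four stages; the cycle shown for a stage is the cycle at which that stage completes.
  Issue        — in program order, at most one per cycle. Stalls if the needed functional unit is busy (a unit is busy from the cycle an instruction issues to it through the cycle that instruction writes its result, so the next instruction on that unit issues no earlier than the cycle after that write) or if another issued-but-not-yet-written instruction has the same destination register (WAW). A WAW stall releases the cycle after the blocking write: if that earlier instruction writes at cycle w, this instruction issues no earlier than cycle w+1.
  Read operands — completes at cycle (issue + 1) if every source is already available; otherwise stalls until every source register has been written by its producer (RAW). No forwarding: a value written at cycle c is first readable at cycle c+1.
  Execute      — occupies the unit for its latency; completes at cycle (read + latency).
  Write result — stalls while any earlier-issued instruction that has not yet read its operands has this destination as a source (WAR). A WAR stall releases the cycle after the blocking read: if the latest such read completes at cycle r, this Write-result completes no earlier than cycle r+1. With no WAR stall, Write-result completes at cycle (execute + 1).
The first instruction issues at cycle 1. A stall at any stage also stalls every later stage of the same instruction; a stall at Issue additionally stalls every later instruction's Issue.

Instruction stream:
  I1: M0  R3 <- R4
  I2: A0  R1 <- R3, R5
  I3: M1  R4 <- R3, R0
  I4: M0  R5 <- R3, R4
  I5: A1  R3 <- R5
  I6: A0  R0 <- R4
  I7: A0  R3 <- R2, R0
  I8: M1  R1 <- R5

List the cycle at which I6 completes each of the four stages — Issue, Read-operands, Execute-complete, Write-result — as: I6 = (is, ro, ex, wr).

I6 = (12, 16, 17, 18)

I1 -> (1, 2, 7, 8)
I2 -> (2, 9, 10, 11)  // RAW R3: wait I1 write@8
I3 -> (3, 9, 14, 15)  // RAW R3: wait I1 write@8
I4 -> (9, 16, 21, 22)  // struct: M0 busy until I1 writes@8, RAW R4: wait I3 write@15
I5 -> (10, 23, 25, 26)  // RAW R5: wait I4 write@22
I6 -> (12, 16, 17, 18)  // struct: A0 busy until I2 writes@11, RAW R4: wait I3 write@15
I7 -> (27, 28, 29, 30)  // WAW R3: wait I5 write@26
I8 -> (28, 29, 34, 35)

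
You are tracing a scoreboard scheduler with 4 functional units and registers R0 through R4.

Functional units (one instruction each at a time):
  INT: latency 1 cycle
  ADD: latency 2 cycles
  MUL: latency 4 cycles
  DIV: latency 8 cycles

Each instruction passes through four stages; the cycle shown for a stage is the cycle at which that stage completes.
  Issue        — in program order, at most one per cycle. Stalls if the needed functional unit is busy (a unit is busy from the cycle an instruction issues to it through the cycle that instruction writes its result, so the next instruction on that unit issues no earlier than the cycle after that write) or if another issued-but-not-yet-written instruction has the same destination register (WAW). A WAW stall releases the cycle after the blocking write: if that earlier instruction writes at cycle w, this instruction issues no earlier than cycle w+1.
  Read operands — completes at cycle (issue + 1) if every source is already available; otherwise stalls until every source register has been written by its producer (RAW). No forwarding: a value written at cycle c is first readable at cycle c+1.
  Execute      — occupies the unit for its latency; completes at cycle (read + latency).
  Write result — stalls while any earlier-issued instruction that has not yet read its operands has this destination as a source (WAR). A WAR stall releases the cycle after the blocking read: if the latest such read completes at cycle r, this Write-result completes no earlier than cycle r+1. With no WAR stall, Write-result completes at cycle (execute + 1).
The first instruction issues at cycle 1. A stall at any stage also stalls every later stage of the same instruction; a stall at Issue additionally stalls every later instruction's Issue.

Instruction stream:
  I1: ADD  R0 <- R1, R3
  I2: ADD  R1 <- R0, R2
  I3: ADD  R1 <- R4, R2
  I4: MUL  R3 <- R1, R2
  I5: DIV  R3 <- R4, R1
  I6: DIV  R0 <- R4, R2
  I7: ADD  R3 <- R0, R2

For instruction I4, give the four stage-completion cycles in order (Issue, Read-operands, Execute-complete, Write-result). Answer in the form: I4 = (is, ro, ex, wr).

I4 = (12, 16, 20, 21)

[1] I1 dispatched to ADD
[2] I1 operands ready
[4] I1 complete
[5] R0←I1
[6] I2 dispatched to ADD
[7] I2 operands ready
[9] I2 complete
[10] R1←I2
[11] I3 dispatched to ADD
[12] I3 operands ready, I4 dispatched to MUL
[14] I3 complete
[15] R1←I3
[16] I4 operands ready
[20] I4 complete
[21] R3←I4
[22] I5 dispatched to DIV
[23] I5 operands ready
[31] I5 complete
[32] R3←I5
[33] I6 dispatched to DIV
[34] I6 operands ready, I7 dispatched to ADD
[42] I6 complete
[43] R0←I6
[44] I7 operands ready
[46] I7 complete
[47] R3←I7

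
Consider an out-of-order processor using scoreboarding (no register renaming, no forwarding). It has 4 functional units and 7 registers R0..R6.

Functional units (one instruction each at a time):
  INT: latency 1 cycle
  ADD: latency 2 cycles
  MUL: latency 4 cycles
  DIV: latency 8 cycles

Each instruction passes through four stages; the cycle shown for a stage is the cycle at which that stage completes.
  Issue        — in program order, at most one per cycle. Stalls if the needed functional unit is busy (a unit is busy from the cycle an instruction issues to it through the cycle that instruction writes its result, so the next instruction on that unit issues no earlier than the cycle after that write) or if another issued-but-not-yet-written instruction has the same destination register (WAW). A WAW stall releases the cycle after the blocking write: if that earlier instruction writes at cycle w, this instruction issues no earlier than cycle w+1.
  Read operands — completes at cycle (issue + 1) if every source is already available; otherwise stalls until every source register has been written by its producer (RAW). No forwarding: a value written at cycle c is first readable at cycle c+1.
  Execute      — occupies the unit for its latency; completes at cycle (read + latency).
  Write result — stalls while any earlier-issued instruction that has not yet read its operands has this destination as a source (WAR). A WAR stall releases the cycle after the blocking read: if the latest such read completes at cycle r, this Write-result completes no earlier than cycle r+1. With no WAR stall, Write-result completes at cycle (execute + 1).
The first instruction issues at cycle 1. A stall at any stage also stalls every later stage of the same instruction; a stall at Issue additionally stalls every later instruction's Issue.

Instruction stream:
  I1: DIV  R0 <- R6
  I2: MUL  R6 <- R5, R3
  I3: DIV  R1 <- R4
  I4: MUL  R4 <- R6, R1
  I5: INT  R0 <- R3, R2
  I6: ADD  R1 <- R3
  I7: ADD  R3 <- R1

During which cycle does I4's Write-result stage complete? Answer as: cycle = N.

cycle = 28

  I1 | 1 | 2 | 10 | 11
  I2 | 2 | 3 | 7 | 8
  I3 | 12 | 13 | 21 | 22   struct: DIV busy until I1 writes@11
  I4 | 13 | 23 | 27 | 28   RAW R1: wait I3 write@22
  I5 | 14 | 15 | 16 | 17
  I6 | 23 | 24 | 26 | 27   WAW R1: wait I3 write@22
  I7 | 28 | 29 | 31 | 32   struct: ADD busy until I6 writes@27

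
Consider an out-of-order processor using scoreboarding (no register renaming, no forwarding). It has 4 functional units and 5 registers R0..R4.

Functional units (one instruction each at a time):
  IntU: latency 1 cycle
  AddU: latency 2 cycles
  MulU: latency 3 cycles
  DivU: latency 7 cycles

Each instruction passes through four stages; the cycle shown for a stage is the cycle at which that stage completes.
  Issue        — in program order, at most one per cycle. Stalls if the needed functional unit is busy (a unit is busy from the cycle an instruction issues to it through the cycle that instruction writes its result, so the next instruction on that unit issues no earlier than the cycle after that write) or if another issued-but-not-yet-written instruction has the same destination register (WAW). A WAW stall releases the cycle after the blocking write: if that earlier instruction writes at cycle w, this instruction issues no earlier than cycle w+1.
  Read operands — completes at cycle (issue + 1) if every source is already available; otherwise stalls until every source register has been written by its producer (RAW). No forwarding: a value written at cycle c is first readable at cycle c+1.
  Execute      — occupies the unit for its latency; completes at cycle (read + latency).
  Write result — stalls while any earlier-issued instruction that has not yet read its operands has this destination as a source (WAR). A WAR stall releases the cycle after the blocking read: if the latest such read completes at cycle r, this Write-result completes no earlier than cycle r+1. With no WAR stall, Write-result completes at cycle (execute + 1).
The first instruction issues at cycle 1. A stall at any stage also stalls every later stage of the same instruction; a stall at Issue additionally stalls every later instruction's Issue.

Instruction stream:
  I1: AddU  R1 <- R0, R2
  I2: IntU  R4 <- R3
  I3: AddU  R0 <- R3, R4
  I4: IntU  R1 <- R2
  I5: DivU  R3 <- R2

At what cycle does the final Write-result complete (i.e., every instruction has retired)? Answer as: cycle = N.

t=1  issue I1 (AddU)
t=2  I1 read-ops · issue I2 (IntU)
t=3  I2 read-ops
t=4  I1 finished on AddU · I2 finished on IntU
t=5  I1→R1 · I2→R4
t=6  issue I3 (AddU)
t=7  I3 read-ops · issue I4 (IntU)
t=8  I4 read-ops · issue I5 (DivU)
t=9  I3 finished on AddU · I4 finished on IntU · I5 read-ops
t=10  I3→R0 · I4→R1
t=16  I5 finished on DivU
t=17  I5→R3

cycle = 17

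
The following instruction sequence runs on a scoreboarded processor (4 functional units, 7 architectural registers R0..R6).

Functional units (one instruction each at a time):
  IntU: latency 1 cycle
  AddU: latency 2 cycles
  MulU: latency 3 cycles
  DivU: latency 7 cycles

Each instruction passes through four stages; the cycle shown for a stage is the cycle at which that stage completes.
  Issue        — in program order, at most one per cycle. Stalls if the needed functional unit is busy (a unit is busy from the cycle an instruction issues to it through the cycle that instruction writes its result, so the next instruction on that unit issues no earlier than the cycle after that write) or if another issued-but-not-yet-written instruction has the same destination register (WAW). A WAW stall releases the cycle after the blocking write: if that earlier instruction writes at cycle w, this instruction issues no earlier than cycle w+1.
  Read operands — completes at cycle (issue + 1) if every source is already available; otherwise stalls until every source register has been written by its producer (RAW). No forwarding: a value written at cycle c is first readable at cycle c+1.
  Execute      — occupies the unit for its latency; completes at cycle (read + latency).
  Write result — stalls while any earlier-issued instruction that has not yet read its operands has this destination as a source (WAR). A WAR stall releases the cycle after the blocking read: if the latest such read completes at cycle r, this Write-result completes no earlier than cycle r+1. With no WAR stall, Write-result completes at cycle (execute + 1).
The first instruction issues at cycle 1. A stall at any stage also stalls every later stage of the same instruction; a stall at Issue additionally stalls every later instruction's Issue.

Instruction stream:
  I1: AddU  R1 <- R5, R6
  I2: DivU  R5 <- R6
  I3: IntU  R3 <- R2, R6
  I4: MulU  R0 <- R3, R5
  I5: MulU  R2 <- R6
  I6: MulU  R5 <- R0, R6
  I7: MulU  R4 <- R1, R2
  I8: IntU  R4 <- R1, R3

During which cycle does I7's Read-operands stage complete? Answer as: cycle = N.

cycle = 30

1) issue 1, read 2, done 4, write 5
2) issue 2, read 3, done 10, write 11
3) issue 3, read 4, done 5, write 6
4) issue 4, read 12, done 15, write 16  <RAW R5: wait I2 write@11>
5) issue 17, read 18, done 21, write 22  <struct: MulU busy until I4 writes@16>
6) issue 23, read 24, done 27, write 28  <struct: MulU busy until I5 writes@22>
7) issue 29, read 30, done 33, write 34  <struct: MulU busy until I6 writes@28>
8) issue 35, read 36, done 37, write 38  <WAW R4: wait I7 write@34>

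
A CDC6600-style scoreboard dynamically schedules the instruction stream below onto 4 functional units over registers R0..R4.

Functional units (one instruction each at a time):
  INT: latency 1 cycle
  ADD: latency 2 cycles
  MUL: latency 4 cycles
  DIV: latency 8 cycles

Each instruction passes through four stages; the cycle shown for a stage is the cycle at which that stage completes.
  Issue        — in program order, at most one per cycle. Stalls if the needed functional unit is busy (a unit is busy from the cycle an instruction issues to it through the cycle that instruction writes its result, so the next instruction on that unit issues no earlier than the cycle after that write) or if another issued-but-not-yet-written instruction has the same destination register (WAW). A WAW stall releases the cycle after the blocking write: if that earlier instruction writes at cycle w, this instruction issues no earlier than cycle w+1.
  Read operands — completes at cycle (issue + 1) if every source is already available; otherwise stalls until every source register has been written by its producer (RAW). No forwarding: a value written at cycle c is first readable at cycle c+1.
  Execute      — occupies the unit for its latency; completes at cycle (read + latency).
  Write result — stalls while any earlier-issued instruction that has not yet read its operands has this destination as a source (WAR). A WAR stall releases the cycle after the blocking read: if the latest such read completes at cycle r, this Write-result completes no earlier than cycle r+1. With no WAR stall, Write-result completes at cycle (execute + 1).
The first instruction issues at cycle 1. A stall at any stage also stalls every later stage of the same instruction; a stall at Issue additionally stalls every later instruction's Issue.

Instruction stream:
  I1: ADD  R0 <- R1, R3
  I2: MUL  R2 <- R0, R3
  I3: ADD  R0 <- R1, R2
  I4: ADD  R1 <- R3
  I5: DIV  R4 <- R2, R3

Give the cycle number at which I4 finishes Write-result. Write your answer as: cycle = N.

I1: IS=1 RO=2 EX=4 WR=5
I2: IS=2 RO=6 EX=10 WR=11  [RAW R0: wait I1 write@5]
I3: IS=6 RO=12 EX=14 WR=15  [struct: ADD busy until I1 writes@5; RAW R2: wait I2 write@11]
I4: IS=16 RO=17 EX=19 WR=20  [struct: ADD busy until I3 writes@15]
I5: IS=17 RO=18 EX=26 WR=27

cycle = 20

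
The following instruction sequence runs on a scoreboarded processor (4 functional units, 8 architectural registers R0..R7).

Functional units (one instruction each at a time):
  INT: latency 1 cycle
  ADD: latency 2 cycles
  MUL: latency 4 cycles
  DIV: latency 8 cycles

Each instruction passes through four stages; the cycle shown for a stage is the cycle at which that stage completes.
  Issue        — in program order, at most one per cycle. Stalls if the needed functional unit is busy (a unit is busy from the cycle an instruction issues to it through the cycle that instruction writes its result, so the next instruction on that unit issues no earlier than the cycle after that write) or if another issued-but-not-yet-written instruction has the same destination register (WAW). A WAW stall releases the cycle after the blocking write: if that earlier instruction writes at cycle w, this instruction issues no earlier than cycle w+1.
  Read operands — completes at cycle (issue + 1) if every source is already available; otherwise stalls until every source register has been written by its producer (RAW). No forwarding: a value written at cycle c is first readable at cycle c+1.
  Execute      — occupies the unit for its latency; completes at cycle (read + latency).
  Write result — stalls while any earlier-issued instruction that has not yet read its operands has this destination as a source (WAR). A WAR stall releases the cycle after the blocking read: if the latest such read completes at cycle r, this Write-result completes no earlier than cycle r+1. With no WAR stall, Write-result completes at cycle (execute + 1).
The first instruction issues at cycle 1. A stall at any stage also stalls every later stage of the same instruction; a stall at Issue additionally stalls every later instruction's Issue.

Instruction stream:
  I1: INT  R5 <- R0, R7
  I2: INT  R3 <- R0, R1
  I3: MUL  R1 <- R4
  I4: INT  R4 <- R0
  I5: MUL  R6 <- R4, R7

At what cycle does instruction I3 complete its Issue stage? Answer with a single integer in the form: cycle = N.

I1  is:1  ro:2  ex:3  wr:4
I2  is:5  ro:6  ex:7  wr:8  — struct: INT busy until I1 writes@4
I3  is:6  ro:7  ex:11  wr:12
I4  is:9  ro:10  ex:11  wr:12  — struct: INT busy until I2 writes@8
I5  is:13  ro:14  ex:18  wr:19  — struct: MUL busy until I3 writes@12

cycle = 6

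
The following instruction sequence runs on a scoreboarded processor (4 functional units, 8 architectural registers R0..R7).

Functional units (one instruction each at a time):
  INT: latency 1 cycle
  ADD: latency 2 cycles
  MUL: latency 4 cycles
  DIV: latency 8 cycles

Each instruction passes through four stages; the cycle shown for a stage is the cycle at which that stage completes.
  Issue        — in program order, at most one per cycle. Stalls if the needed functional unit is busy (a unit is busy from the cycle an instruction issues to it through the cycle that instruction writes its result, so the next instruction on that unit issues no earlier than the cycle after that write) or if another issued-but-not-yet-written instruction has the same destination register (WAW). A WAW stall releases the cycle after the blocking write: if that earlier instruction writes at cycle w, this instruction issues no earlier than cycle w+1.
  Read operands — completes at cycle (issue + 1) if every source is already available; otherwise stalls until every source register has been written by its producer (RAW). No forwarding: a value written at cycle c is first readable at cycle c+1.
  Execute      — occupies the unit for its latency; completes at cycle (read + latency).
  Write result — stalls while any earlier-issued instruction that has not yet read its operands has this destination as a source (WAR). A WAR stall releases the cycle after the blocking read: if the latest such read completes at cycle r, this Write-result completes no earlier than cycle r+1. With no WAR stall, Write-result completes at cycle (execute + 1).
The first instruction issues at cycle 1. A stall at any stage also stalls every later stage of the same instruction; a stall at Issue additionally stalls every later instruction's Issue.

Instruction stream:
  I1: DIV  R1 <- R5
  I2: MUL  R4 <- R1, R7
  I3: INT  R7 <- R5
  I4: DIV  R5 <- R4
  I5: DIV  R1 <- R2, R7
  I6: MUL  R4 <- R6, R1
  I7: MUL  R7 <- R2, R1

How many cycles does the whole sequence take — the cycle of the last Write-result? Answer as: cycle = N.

cycle = 51

c1: issue I1 (DIV)
c2: I1 read-ops; issue I2 (MUL)
c3: issue I3 (INT)
c4: I3 read-ops
c5: I3 finished on INT
c10: I1 finished on DIV
c11: I1→R1
c12: I2 read-ops; issue I4 (DIV)
c13: I3→R7
c16: I2 finished on MUL
c17: I2→R4
c18: I4 read-ops
c26: I4 finished on DIV
c27: I4→R5
c28: issue I5 (DIV)
c29: I5 read-ops; issue I6 (MUL)
c37: I5 finished on DIV
c38: I5→R1
c39: I6 read-ops
c43: I6 finished on MUL
c44: I6→R4
c45: issue I7 (MUL)
c46: I7 read-ops
c50: I7 finished on MUL
c51: I7→R7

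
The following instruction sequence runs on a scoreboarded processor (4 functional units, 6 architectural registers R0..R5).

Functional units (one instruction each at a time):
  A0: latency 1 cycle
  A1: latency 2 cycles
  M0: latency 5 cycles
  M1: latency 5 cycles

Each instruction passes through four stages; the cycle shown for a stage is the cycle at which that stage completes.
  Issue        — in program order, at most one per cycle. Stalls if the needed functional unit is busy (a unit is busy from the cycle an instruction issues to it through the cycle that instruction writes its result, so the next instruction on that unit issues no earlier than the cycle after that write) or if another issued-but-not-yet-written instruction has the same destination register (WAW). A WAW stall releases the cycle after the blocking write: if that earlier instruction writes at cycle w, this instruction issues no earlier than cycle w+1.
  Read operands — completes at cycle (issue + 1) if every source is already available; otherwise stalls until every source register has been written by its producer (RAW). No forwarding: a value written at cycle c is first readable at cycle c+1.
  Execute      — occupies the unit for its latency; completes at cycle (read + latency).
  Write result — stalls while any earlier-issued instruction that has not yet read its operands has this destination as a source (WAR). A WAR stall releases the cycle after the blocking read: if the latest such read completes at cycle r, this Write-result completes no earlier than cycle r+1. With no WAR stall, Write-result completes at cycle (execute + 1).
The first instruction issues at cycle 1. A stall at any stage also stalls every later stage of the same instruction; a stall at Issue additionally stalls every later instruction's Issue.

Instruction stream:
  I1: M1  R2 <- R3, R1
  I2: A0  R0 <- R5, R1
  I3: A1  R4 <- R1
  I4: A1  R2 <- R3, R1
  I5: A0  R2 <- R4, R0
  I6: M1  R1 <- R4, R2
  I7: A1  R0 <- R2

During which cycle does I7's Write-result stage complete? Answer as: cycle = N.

cycle = 21

I1  is:1  ro:2  ex:7  wr:8
I2  is:2  ro:3  ex:4  wr:5
I3  is:3  ro:4  ex:6  wr:7
I4  is:9  ro:10  ex:12  wr:13  — WAW R2: wait I1 write@8
I5  is:14  ro:15  ex:16  wr:17  — WAW R2: wait I4 write@13
I6  is:15  ro:18  ex:23  wr:24  — RAW R2: wait I5 write@17
I7  is:16  ro:18  ex:20  wr:21  — RAW R2: wait I5 write@17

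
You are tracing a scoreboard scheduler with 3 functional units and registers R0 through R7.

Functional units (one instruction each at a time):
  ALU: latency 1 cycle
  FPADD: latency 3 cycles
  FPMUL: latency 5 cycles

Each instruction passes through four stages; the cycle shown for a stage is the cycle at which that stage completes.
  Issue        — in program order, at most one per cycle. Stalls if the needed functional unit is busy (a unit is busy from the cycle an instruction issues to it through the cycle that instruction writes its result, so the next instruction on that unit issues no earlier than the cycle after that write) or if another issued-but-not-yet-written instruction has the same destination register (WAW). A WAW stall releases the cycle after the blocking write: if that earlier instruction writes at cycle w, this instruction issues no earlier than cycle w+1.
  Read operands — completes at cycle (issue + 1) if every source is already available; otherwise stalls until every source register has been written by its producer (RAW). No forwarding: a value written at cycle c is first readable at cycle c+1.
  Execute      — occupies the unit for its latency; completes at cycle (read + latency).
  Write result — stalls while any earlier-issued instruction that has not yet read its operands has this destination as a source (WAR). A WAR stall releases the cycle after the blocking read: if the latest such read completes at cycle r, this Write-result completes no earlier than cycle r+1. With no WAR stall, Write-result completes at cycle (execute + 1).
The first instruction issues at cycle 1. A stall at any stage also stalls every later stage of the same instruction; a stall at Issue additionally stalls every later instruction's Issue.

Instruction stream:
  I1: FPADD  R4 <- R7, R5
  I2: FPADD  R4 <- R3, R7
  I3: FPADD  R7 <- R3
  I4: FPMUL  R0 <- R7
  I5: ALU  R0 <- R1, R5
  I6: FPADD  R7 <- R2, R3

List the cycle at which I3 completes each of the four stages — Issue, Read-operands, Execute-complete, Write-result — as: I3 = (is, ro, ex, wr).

I3 = (13, 14, 17, 18)

c1: issue I1 (FPADD)
c2: I1 read-ops
c5: I1 finished on FPADD
c6: I1→R4
c7: issue I2 (FPADD)
c8: I2 read-ops
c11: I2 finished on FPADD
c12: I2→R4
c13: issue I3 (FPADD)
c14: I3 read-ops, issue I4 (FPMUL)
c17: I3 finished on FPADD
c18: I3→R7
c19: I4 read-ops
c24: I4 finished on FPMUL
c25: I4→R0
c26: issue I5 (ALU)
c27: I5 read-ops, issue I6 (FPADD)
c28: I5 finished on ALU, I6 read-ops
c29: I5→R0
c31: I6 finished on FPADD
c32: I6→R7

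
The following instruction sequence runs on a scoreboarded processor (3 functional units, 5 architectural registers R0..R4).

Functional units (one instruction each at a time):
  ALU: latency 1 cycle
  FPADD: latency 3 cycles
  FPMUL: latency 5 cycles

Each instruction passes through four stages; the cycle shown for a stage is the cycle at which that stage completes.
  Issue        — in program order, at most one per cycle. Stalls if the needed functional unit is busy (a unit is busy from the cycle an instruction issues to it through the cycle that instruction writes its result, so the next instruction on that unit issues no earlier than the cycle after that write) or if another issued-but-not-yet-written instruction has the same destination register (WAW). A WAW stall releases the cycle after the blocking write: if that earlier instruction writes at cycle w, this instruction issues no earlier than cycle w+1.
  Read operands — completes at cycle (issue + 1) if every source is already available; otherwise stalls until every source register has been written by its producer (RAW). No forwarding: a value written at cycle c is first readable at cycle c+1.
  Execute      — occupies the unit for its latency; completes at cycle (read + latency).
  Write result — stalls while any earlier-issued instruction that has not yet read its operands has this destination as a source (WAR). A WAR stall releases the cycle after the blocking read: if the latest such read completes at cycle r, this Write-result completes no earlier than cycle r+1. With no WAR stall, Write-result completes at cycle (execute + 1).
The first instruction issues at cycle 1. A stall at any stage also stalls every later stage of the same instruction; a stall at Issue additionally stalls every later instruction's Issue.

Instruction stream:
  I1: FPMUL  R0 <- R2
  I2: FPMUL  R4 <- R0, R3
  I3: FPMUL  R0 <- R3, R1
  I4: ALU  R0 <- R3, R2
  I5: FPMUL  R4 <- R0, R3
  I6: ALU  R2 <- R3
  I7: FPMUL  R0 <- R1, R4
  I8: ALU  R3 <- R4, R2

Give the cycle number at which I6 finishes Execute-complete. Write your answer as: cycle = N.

  I1 | 1 | 2 | 7 | 8
  I2 | 9 | 10 | 15 | 16   struct: FPMUL busy until I1 writes@8
  I3 | 17 | 18 | 23 | 24   struct: FPMUL busy until I2 writes@16
  I4 | 25 | 26 | 27 | 28   WAW R0: wait I3 write@24
  I5 | 26 | 29 | 34 | 35   RAW R0: wait I4 write@28
  I6 | 29 | 30 | 31 | 32   struct: ALU busy until I4 writes@28
  I7 | 36 | 37 | 42 | 43   struct: FPMUL busy until I5 writes@35
  I8 | 37 | 38 | 39 | 40

cycle = 31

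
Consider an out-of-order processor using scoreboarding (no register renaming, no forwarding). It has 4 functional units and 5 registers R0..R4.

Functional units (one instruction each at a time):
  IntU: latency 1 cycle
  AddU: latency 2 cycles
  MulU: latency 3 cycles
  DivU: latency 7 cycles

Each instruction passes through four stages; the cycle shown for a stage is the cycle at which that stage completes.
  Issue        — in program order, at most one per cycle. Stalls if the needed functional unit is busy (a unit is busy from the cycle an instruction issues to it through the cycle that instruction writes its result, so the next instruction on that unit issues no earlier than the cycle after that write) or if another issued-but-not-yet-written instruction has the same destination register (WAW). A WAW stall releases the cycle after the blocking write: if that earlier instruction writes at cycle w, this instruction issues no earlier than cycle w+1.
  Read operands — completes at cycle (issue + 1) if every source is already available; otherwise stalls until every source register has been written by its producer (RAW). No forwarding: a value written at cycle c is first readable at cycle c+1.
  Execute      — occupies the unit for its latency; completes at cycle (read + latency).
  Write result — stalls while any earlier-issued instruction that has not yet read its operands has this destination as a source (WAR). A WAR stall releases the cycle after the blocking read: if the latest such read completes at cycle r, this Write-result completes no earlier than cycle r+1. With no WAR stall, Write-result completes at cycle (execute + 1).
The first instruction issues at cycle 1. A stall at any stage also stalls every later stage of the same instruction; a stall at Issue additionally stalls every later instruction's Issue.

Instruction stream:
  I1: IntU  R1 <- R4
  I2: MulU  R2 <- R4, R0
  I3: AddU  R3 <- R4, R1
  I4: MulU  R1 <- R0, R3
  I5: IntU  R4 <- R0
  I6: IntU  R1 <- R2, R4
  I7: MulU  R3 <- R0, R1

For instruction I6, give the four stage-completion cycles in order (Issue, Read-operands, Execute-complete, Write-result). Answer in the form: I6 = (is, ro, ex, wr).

I6 = (14, 15, 16, 17)

cycle 1: issue I1 (IntU)
cycle 2: I1 read-ops · issue I2 (MulU)
cycle 3: I1 finished on IntU · I2 read-ops · issue I3 (AddU)
cycle 4: I1→R1
cycle 5: I3 read-ops
cycle 6: I2 finished on MulU
cycle 7: I2→R2 · I3 finished on AddU
cycle 8: I3→R3 · issue I4 (MulU)
cycle 9: I4 read-ops · issue I5 (IntU)
cycle 10: I5 read-ops
cycle 11: I5 finished on IntU
cycle 12: I4 finished on MulU · I5→R4
cycle 13: I4→R1
cycle 14: issue I6 (IntU)
cycle 15: I6 read-ops · issue I7 (MulU)
cycle 16: I6 finished on IntU
cycle 17: I6→R1
cycle 18: I7 read-ops
cycle 21: I7 finished on MulU
cycle 22: I7→R3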